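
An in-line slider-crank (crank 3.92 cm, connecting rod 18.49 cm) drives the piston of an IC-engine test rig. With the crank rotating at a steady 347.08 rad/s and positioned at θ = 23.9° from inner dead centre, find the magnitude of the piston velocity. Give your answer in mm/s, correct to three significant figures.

6580

ω = 347.1 rad/s
For an in-line slider-crank, x = r cosθ + √(L² − r² sin²θ), so v = −rω sinθ·[1 + r cosθ/√(L² − r² sin²θ)].
With r = 0.0392 m, L = 0.1849 m, θ = 23.9°: √(L² − r² sin²θ) = 0.18422 m.
v = −0.0392·347.1·0.40514·[1 + 0.0392·0.91425/0.18422] = -6.5845 m/s.
|v| = 6.5845 m/s = 6584.5 mm/s.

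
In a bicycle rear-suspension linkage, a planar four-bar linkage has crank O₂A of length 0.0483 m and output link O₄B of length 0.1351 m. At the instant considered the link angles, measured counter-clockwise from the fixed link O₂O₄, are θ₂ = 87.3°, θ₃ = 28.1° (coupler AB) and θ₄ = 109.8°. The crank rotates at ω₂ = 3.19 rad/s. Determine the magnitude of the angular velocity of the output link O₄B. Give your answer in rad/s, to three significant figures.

0.990

ω₂ = 3.19 rad/s
Differentiating the loop-closure r₂e^{iθ₂}+r₃e^{iθ₃}=r₁+r₄e^{iθ₄} gives r₂ω₂e^{iθ₂}+r₃ω₃e^{iθ₃}=r₄ω₄e^{iθ₄}.
Eliminating the other unknown: ω₄ = r₂ω₂ sin(θ₂−θ₃) / [r₄ sin(θ₄−θ₃)].
Numerator sine = +0.85896; denominator sine = +0.98953.
Result = 0.0483·3.19·(+0.85896) / (0.1351·(+0.98953)) = +0.98998 rad/s; magnitude 0.98998 rad/s.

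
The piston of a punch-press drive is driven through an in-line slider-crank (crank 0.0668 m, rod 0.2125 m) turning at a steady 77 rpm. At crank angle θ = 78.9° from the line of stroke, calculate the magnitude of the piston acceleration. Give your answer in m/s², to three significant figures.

ω = 2π·77/60 = 8.063 rad/s
x(θ) = r cosθ + √(L² − r² sin²θ); with ω constant, a = ω²·d²x/dθ².
d²x/dθ² = −r cosθ − r²(cos2θ)/√u − r⁴ sin²2θ/(4u^{3/2}),  u = L² − r² sin²θ = 0.0408594 m².
Substituting r = 0.0668 m, L = 0.2125 m, θ = 78.9°: d²x/dθ² = +0.0074924 m.
a = ω²·d²x/dθ² = (8.063)²·(+0.0074924) = +0.48714 m/s²;  |a| = 0.48714 m/s².

0.487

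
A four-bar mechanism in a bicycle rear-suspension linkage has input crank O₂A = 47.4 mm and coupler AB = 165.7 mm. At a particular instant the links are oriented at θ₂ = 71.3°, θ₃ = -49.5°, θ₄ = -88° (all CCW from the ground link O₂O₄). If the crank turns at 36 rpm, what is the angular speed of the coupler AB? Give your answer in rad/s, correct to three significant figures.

ω₂ = 3.77 rad/s (from 36 rpm).
Differentiating the loop-closure r₂e^{iθ₂}+r₃e^{iθ₃}=r₁+r₄e^{iθ₄} gives r₂ω₂e^{iθ₂}+r₃ω₃e^{iθ₃}=r₄ω₄e^{iθ₄}.
Eliminating the other unknown: ω₃ = r₂ω₂ sin(θ₄−θ₂) / [r₃ sin(θ₃−θ₄)].
Numerator sine = -0.35347; denominator sine = +0.62251.
Result = 0.0474·3.77·(-0.35347) / (0.1657·(+0.62251)) = -0.61234 rad/s; magnitude 0.61234 rad/s.

0.612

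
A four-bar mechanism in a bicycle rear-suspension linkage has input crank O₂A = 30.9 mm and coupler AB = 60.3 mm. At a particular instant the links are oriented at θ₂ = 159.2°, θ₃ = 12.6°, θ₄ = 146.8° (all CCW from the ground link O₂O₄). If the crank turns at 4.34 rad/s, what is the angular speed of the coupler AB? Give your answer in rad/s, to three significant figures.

0.666

ω₂ = 4.34 rad/s
Differentiating the loop-closure r₂e^{iθ₂}+r₃e^{iθ₃}=r₁+r₄e^{iθ₄} gives r₂ω₂e^{iθ₂}+r₃ω₃e^{iθ₃}=r₄ω₄e^{iθ₄}.
Eliminating the other unknown: ω₃ = r₂ω₂ sin(θ₄−θ₂) / [r₃ sin(θ₃−θ₄)].
Numerator sine = -0.21474; denominator sine = -0.71691.
Result = 0.0309·4.34·(-0.21474) / (0.0603·(-0.71691)) = +0.66615 rad/s; magnitude 0.66615 rad/s.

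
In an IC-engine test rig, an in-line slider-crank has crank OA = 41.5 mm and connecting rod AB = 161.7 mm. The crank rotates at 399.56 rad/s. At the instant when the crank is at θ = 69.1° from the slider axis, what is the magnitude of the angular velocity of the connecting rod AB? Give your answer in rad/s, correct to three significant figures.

ω = 399.6 rad/s
The rod makes angle φ with the slider axis where L sinφ = r sinθ; differentiating, L cosφ·φ̇ = r ω cosθ.
L cosφ = √(L² − r² sin²θ) = 0.15698 m.
|ω_rod| = r ω |cosθ| / √(L² − r² sin²θ) = 0.0415·399.6·0.35674/0.15698 = 37.681 rad/s.

37.7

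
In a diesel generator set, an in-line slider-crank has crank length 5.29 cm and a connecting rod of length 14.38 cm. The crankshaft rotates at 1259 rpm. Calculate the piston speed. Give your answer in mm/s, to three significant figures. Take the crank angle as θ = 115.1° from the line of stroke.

5270

ω = 2π·1259/60 = 131.8 rad/s
For an in-line slider-crank, x = r cosθ + √(L² − r² sin²θ), so v = −rω sinθ·[1 + r cosθ/√(L² − r² sin²θ)].
With r = 0.0529 m, L = 0.1438 m, θ = 115.1°: √(L² − r² sin²θ) = 0.13559 m.
v = −0.0529·131.8·0.90557·[1 + 0.0529·-0.42420/0.13559] = -5.2705 m/s.
|v| = 5.2705 m/s = 5270.5 mm/s.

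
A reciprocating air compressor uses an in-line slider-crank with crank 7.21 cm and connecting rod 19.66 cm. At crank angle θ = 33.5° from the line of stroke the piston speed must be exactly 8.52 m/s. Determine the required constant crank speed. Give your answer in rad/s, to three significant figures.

For an in-line slider-crank, |v_piston| = rω|sinθ|·[1 + r cosθ/√(L² − r² sin²θ)].
With r = 0.0721 m, L = 0.1966 m, θ = 33.5°: the bracketed kinematic factor |dx/dθ| = 0.052222 m.
ω = v/|dx/dθ| = 8.52/0.052222 = 163.15 rad/s.

163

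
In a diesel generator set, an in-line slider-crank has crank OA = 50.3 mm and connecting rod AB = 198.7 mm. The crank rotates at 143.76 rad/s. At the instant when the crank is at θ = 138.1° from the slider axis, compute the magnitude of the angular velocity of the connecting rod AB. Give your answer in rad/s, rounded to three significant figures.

ω = 143.8 rad/s
The rod makes angle φ with the slider axis where L sinφ = r sinθ; differentiating, L cosφ·φ̇ = r ω cosθ.
L cosφ = √(L² − r² sin²θ) = 0.19584 m.
|ω_rod| = r ω |cosθ| / √(L² − r² sin²θ) = 0.0503·143.8·0.74431/0.19584 = 27.483 rad/s.

27.5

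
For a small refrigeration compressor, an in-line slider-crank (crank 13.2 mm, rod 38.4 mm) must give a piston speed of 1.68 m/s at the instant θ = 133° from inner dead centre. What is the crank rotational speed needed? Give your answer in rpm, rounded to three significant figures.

2190

For an in-line slider-crank, |v_piston| = rω|sinθ|·[1 + r cosθ/√(L² − r² sin²θ)].
With r = 0.0132 m, L = 0.0384 m, θ = 133°: the bracketed kinematic factor |dx/dθ| = 0.0073155 m.
ω = v/|dx/dθ| = 1.68/0.0073155 = 229.65 rad/s.
N = 60ω/(2π) = 2193 rpm.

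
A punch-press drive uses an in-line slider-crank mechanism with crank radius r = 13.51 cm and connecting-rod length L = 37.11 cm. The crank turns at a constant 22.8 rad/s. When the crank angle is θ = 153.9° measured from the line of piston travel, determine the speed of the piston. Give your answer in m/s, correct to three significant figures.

ω = 22.8 rad/s
For an in-line slider-crank, x = r cosθ + √(L² − r² sin²θ), so v = −rω sinθ·[1 + r cosθ/√(L² − r² sin²θ)].
With r = 0.1351 m, L = 0.3711 m, θ = 153.9°: √(L² − r² sin²θ) = 0.36631 m.
v = −0.1351·22.8·0.43994·[1 + 0.1351·-0.89803/0.36631] = -0.90631 m/s.
|v| = 0.90631 m/s.

0.906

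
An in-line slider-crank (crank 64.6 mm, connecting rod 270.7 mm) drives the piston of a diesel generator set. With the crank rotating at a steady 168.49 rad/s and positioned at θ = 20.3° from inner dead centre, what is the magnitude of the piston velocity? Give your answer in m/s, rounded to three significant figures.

4.62

ω = 168.5 rad/s
For an in-line slider-crank, x = r cosθ + √(L² − r² sin²θ), so v = −rω sinθ·[1 + r cosθ/√(L² − r² sin²θ)].
With r = 0.0646 m, L = 0.2707 m, θ = 20.3°: √(L² − r² sin²θ) = 0.26977 m.
v = −0.0646·168.5·0.34694·[1 + 0.0646·0.93789/0.26977] = -4.6243 m/s.
|v| = 4.6243 m/s.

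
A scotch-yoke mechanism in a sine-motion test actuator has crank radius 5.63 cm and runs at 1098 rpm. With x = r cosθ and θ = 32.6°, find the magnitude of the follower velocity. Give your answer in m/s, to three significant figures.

ω = 115 rad/s (from 1098 rpm).
x = r cosθ ⇒ ẋ = −rω sinθ.
|v| = rω|sinθ| = 0.0563·115·|sin 32.6°| = 3.4877 m/s.

3.49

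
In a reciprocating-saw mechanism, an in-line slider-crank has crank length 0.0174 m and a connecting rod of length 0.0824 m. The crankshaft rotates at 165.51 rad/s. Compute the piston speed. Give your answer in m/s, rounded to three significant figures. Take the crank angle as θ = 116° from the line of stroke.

2.34

ω = 165.5 rad/s
For an in-line slider-crank, x = r cosθ + √(L² − r² sin²θ), so v = −rω sinθ·[1 + r cosθ/√(L² − r² sin²θ)].
With r = 0.0174 m, L = 0.0824 m, θ = 116°: √(L² − r² sin²θ) = 0.080902 m.
v = −0.0174·165.5·0.89879·[1 + 0.0174·-0.43837/0.080902] = -2.3444 m/s.
|v| = 2.3444 m/s.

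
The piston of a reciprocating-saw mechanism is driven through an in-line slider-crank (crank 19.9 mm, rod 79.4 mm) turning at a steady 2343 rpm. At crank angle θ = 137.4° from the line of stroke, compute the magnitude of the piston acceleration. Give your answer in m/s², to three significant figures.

851

ω = 2π·2343/60 = 245.4 rad/s
x(θ) = r cosθ + √(L² − r² sin²θ); with ω constant, a = ω²·d²x/dθ².
d²x/dθ² = −r cosθ − r²(cos2θ)/√u − r⁴ sin²2θ/(4u^{3/2}),  u = L² − r² sin²θ = 0.00612292 m².
Substituting r = 0.0199 m, L = 0.0794 m, θ = 137.4°: d²x/dθ² = +0.014144 m.
a = ω²·d²x/dθ² = (245.4)²·(+0.014144) = +851.45 m/s²;  |a| = 851.45 m/s².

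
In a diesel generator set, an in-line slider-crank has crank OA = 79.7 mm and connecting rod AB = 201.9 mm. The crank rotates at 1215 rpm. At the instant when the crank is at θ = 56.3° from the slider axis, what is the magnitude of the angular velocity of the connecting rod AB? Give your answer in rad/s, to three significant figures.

29.5

ω = 127.2 rad/s (converted from 1215 rpm).
The rod makes angle φ with the slider axis where L sinφ = r sinθ; differentiating, L cosφ·φ̇ = r ω cosθ.
L cosφ = √(L² − r² sin²θ) = 0.1907 m.
|ω_rod| = r ω |cosθ| / √(L² − r² sin²θ) = 0.0797·127.2·0.55484/0.1907 = 29.504 rad/s.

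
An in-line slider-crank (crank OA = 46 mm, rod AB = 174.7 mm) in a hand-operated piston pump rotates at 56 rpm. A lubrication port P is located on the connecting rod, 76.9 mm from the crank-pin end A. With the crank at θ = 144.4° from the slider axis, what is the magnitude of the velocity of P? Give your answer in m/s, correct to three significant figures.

0.188

ω = 5.864 rad/s.  Crank-pin speed |V_A| = rω = 0.26976 m/s, perpendicular to OA.
Rod angle: sinφ = −(r/L) sinθ ⇒ φ = -8.817°; ω_rod = −rω cosθ/√(L²−r²sin²θ) = +1.2705 rad/s.
V_P = V_A + ω_rod × AP, with AP = 0.0769 m along the rod.
Components: V_Px = −rω sinθ − a·ω_rod·sinφ = -0.14206 m/s;  V_Py = rω cosθ + a·ω_rod·cosφ = -0.12279 m/s.
|V_P| = √(V_Px² + V_Py²) = 0.18777 m/s.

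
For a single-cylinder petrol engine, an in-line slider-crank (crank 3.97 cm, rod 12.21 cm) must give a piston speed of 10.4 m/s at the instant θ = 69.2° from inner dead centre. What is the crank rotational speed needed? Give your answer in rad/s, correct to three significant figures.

250

For an in-line slider-crank, |v_piston| = rω|sinθ|·[1 + r cosθ/√(L² − r² sin²θ)].
With r = 0.0397 m, L = 0.1221 m, θ = 69.2°: the bracketed kinematic factor |dx/dθ| = 0.04161 m.
ω = v/|dx/dθ| = 10.4/0.04161 = 249.94 rad/s.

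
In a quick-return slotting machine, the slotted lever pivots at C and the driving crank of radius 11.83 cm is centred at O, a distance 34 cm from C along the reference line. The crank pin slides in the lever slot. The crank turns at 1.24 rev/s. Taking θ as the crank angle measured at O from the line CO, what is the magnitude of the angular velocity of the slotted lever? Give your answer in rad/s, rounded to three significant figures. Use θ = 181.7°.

4.15

ω = 7.791 rad/s (from 1.24 rev/s).
Crank pin A relative to C: A = (d + r cosθ, r sinθ); lever angle φ = atan2(r sinθ, d + r cosθ).
Differentiating tanφ: φ̇ = rω(d cosθ + r)/(d² + r² + 2dr cosθ).
d² + r² + 2dr cosθ = |CA|² = 0.0491863 m²;  d cosθ + r = -0.22155 m.
|ω_lever| = |0.1183·7.791·-0.22155| / 0.0491863 = 4.1516 rad/s.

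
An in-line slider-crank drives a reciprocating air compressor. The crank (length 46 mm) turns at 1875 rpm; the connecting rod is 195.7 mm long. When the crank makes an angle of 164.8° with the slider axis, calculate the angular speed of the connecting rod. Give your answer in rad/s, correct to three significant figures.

44.6

ω = 196.3 rad/s (converted from 1875 rpm).
The rod makes angle φ with the slider axis where L sinφ = r sinθ; differentiating, L cosφ·φ̇ = r ω cosθ.
L cosφ = √(L² − r² sin²θ) = 0.19533 m.
|ω_rod| = r ω |cosθ| / √(L² − r² sin²θ) = 0.046·196.3·0.96502/0.19533 = 44.623 rad/s.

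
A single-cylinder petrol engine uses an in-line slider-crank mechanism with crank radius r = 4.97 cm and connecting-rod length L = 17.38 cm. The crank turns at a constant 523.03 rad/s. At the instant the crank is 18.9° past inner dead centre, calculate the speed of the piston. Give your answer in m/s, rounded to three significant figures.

10.7

ω = 523 rad/s
For an in-line slider-crank, x = r cosθ + √(L² − r² sin²θ), so v = −rω sinθ·[1 + r cosθ/√(L² − r² sin²θ)].
With r = 0.0497 m, L = 0.1738 m, θ = 18.9°: √(L² − r² sin²θ) = 0.17305 m.
v = −0.0497·523·0.32392·[1 + 0.0497·0.94609/0.17305] = -10.708 m/s.
|v| = 10.708 m/s.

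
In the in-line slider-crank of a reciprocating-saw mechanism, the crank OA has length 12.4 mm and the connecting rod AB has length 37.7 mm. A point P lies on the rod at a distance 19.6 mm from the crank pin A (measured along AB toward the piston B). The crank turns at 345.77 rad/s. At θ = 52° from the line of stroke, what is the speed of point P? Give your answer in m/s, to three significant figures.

ω = 345.8 rad/s.  Crank-pin speed |V_A| = rω = 4.2875 m/s, perpendicular to OA.
Rod angle: sinφ = −(r/L) sinθ ⇒ φ = -15.022°; ω_rod = −rω cosθ/√(L²−r²sin²θ) = -72.495 rad/s.
V_P = V_A + ω_rod × AP, with AP = 0.0196 m along the rod.
Components: V_Px = −rω sinθ − a·ω_rod·sinφ = -3.7469 m/s;  V_Py = rω cosθ + a·ω_rod·cosφ = +1.2673 m/s.
|V_P| = √(V_Px² + V_Py²) = 3.9554 m/s.

3.96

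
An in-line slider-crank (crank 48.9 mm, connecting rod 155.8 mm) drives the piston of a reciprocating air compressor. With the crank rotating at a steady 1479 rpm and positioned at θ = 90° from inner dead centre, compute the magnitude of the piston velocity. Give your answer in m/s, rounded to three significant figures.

7.57

ω = 2π·1479/60 = 154.9 rad/s
For an in-line slider-crank, x = r cosθ + √(L² − r² sin²θ), so v = −rω sinθ·[1 + r cosθ/√(L² − r² sin²θ)].
With r = 0.0489 m, L = 0.1558 m, θ = 90°: √(L² − r² sin²θ) = 0.14793 m.
v = −0.0489·154.9·1.00000·[1 + 0.0489·0.00000/0.14793] = -7.5737 m/s.
|v| = 7.5737 m/s.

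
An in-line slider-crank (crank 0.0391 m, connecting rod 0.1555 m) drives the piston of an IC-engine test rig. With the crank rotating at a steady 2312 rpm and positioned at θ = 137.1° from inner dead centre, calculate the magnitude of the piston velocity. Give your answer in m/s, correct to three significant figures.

ω = 2π·2312/60 = 242.1 rad/s
For an in-line slider-crank, x = r cosθ + √(L² − r² sin²θ), so v = −rω sinθ·[1 + r cosθ/√(L² − r² sin²θ)].
With r = 0.0391 m, L = 0.1555 m, θ = 137.1°: √(L² − r² sin²θ) = 0.15321 m.
v = −0.0391·242.1·0.68072·[1 + 0.0391·-0.73254/0.15321] = -5.2393 m/s.
|v| = 5.2393 m/s.

5.24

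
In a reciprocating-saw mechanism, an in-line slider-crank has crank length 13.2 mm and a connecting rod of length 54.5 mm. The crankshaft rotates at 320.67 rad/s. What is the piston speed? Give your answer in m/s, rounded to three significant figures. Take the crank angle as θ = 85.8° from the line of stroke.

ω = 320.7 rad/s
For an in-line slider-crank, x = r cosθ + √(L² − r² sin²θ), so v = −rω sinθ·[1 + r cosθ/√(L² − r² sin²θ)].
With r = 0.0132 m, L = 0.0545 m, θ = 85.8°: √(L² − r² sin²θ) = 0.052886 m.
v = −0.0132·320.7·0.99731·[1 + 0.0132·0.07324/0.052886] = -4.2986 m/s.
|v| = 4.2986 m/s.

4.30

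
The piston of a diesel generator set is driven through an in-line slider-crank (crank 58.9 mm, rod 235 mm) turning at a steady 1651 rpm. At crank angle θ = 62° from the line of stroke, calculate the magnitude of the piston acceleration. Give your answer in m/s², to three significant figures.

579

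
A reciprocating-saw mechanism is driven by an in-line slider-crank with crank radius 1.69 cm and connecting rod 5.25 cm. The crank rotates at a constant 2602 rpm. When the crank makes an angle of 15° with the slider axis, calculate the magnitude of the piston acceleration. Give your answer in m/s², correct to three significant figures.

1570

ω = 2π·2602/60 = 272.5 rad/s
x(θ) = r cosθ + √(L² − r² sin²θ); with ω constant, a = ω²·d²x/dθ².
d²x/dθ² = −r cosθ − r²(cos2θ)/√u − r⁴ sin²2θ/(4u^{3/2}),  u = L² − r² sin²θ = 0.00273712 m².
Substituting r = 0.0169 m, L = 0.0525 m, θ = 15°: d²x/dθ² = -0.021088 m.
a = ω²·d²x/dθ² = (272.5)²·(-0.021088) = -1565.7 m/s²;  |a| = 1565.7 m/s².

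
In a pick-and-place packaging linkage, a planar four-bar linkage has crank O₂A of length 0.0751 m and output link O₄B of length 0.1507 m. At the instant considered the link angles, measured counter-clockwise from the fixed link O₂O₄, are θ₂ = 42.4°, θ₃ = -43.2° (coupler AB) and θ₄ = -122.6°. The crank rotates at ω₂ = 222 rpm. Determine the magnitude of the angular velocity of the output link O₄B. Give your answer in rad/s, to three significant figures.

ω₂ = 23.25 rad/s (from 222 rpm).
Differentiating the loop-closure r₂e^{iθ₂}+r₃e^{iθ₃}=r₁+r₄e^{iθ₄} gives r₂ω₂e^{iθ₂}+r₃ω₃e^{iθ₃}=r₄ω₄e^{iθ₄}.
Eliminating the other unknown: ω₄ = r₂ω₂ sin(θ₂−θ₃) / [r₄ sin(θ₄−θ₃)].
Numerator sine = +0.99705; denominator sine = -0.98294.
Result = 0.0751·23.25·(+0.99705) / (0.1507·(-0.98294)) = -11.752 rad/s; magnitude 11.752 rad/s.

11.8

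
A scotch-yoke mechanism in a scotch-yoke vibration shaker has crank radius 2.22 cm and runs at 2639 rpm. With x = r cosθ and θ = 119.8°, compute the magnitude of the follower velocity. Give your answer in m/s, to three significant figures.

ω = 276.4 rad/s (from 2639 rpm).
x = r cosθ ⇒ ẋ = −rω sinθ.
|v| = rω|sinθ| = 0.0222·276.4·|sin 119.8°| = 5.3238 m/s.

5.32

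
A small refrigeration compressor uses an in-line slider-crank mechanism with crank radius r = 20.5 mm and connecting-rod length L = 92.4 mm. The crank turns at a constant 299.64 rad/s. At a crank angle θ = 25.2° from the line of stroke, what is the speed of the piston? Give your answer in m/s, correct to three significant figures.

3.14

ω = 299.6 rad/s
For an in-line slider-crank, x = r cosθ + √(L² − r² sin²θ), so v = −rω sinθ·[1 + r cosθ/√(L² − r² sin²θ)].
With r = 0.0205 m, L = 0.0924 m, θ = 25.2°: √(L² − r² sin²θ) = 0.091987 m.
v = −0.0205·299.6·0.42578·[1 + 0.0205·0.90483/0.091987] = -3.1428 m/s.
|v| = 3.1428 m/s.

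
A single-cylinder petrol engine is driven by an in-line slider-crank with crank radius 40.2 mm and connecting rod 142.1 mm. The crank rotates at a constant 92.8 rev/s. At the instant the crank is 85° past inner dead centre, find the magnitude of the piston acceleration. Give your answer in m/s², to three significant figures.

2770

ω = 2π·92.8 = 583.1 rad/s
x(θ) = r cosθ + √(L² − r² sin²θ); with ω constant, a = ω²·d²x/dθ².
d²x/dθ² = −r cosθ − r²(cos2θ)/√u − r⁴ sin²2θ/(4u^{3/2}),  u = L² − r² sin²θ = 0.0185886 m².
Substituting r = 0.0402 m, L = 0.1421 m, θ = 85°: d²x/dθ² = +0.0081615 m.
a = ω²·d²x/dθ² = (583.1)²·(+0.0081615) = +2774.8 m/s²;  |a| = 2774.8 m/s².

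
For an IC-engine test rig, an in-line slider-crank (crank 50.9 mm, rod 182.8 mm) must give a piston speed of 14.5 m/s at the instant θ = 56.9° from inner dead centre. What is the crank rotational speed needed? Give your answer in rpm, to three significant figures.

For an in-line slider-crank, |v_piston| = rω|sinθ|·[1 + r cosθ/√(L² − r² sin²θ)].
With r = 0.0509 m, L = 0.1828 m, θ = 56.9°: the bracketed kinematic factor |dx/dθ| = 0.049308 m.
ω = v/|dx/dθ| = 14.5/0.049308 = 294.07 rad/s.
N = 60ω/(2π) = 2808.2 rpm.

2810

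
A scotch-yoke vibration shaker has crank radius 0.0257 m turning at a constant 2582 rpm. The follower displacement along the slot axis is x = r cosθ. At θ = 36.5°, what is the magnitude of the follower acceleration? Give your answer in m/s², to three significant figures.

ω = 270.4 rad/s (from 2582 rpm).
x = r cosθ ⇒ ẍ = −rω² cosθ (ω constant).
|a| = rω²|cosθ| = 0.0257·(270.4)²·|cos 36.5°| = 1510.4 m/s².

1510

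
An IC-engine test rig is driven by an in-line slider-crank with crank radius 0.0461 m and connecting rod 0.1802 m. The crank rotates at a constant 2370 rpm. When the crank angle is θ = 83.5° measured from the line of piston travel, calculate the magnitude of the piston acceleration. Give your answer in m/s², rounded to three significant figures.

ω = 2π·2370/60 = 248.2 rad/s
x(θ) = r cosθ + √(L² − r² sin²θ); with ω constant, a = ω²·d²x/dθ².
d²x/dθ² = −r cosθ − r²(cos2θ)/√u − r⁴ sin²2θ/(4u^{3/2}),  u = L² − r² sin²θ = 0.0303741 m².
Substituting r = 0.0461 m, L = 0.1802 m, θ = 83.5°: d²x/dθ² = +0.0066521 m.
a = ω²·d²x/dθ² = (248.2)²·(+0.0066521) = +409.75 m/s²;  |a| = 409.75 m/s².

410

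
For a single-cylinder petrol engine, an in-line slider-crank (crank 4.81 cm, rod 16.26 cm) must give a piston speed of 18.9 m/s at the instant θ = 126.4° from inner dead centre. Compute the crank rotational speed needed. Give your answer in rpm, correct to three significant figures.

5690

For an in-line slider-crank, |v_piston| = rω|sinθ|·[1 + r cosθ/√(L² − r² sin²θ)].
With r = 0.0481 m, L = 0.1626 m, θ = 126.4°: the bracketed kinematic factor |dx/dθ| = 0.031718 m.
ω = v/|dx/dθ| = 18.9/0.031718 = 595.88 rad/s.
N = 60ω/(2π) = 5690.2 rpm.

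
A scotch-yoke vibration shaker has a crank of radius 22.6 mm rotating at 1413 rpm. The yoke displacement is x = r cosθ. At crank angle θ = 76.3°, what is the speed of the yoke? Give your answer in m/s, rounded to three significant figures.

3.25

ω = 148 rad/s (from 1413 rpm).
x = r cosθ ⇒ ẋ = −rω sinθ.
|v| = rω|sinθ| = 0.0226·148·|sin 76.3°| = 3.249 m/s.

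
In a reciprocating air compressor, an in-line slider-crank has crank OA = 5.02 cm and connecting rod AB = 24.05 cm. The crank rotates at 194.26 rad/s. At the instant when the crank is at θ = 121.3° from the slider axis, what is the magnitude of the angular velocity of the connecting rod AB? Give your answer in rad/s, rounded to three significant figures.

21.4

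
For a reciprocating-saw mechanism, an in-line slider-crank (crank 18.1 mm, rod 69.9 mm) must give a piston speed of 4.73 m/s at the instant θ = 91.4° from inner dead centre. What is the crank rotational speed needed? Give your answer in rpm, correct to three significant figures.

2510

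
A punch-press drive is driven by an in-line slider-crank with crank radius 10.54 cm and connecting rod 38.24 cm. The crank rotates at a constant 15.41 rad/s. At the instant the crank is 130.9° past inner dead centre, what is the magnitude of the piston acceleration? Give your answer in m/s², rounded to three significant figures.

ω = 15.41 rad/s
x(θ) = r cosθ + √(L² − r² sin²θ); with ω constant, a = ω²·d²x/dθ².
d²x/dθ² = −r cosθ − r²(cos2θ)/√u − r⁴ sin²2θ/(4u^{3/2}),  u = L² − r² sin²θ = 0.139883 m².
Substituting r = 0.1054 m, L = 0.3824 m, θ = 130.9°: d²x/dθ² = +0.072668 m.
a = ω²·d²x/dθ² = (15.41)²·(+0.072668) = +17.256 m/s²;  |a| = 17.256 m/s².

17.3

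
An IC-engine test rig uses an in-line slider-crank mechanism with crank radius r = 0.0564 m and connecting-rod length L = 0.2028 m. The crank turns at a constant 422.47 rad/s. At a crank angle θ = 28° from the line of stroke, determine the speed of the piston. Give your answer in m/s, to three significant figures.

14.0

ω = 422.5 rad/s
For an in-line slider-crank, x = r cosθ + √(L² − r² sin²θ), so v = −rω sinθ·[1 + r cosθ/√(L² − r² sin²θ)].
With r = 0.0564 m, L = 0.2028 m, θ = 28°: √(L² − r² sin²θ) = 0.20106 m.
v = −0.0564·422.5·0.46947·[1 + 0.0564·0.88295/0.20106] = -13.957 m/s.
|v| = 13.957 m/s.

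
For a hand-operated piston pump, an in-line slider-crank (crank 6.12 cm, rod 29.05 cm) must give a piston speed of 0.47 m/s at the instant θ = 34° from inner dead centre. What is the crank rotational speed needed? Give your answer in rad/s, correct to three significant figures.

For an in-line slider-crank, |v_piston| = rω|sinθ|·[1 + r cosθ/√(L² − r² sin²θ)].
With r = 0.0612 m, L = 0.2905 m, θ = 34°: the bracketed kinematic factor |dx/dθ| = 0.040242 m.
ω = v/|dx/dθ| = 0.47/0.040242 = 11.679 rad/s.

11.7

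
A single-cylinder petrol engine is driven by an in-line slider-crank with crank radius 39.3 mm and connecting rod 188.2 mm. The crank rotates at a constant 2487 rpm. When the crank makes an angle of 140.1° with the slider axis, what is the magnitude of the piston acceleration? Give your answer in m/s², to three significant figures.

ω = 2π·2487/60 = 260.4 rad/s
x(θ) = r cosθ + √(L² − r² sin²θ); with ω constant, a = ω²·d²x/dθ².
d²x/dθ² = −r cosθ − r²(cos2θ)/√u − r⁴ sin²2θ/(4u^{3/2}),  u = L² − r² sin²θ = 0.0347837 m².
Substituting r = 0.0393 m, L = 0.1882 m, θ = 140.1°: d²x/dθ² = +0.028594 m.
a = ω²·d²x/dθ² = (260.4)²·(+0.028594) = +1939.5 m/s²;  |a| = 1939.5 m/s².

1940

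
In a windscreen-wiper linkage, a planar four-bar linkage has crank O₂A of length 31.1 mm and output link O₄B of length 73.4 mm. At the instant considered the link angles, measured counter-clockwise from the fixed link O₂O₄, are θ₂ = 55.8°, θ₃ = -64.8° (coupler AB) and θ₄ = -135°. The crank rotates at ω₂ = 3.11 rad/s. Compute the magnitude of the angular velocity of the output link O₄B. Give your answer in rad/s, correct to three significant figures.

1.21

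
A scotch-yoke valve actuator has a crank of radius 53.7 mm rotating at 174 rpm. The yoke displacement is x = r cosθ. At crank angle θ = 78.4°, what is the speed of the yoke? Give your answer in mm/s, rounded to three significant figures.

958

ω = 18.22 rad/s (from 174 rpm).
x = r cosθ ⇒ ẋ = −rω sinθ.
|v| = rω|sinθ| = 0.0537·18.22·|sin 78.4°| = 0.9585 m/s = 958.5 mm/s.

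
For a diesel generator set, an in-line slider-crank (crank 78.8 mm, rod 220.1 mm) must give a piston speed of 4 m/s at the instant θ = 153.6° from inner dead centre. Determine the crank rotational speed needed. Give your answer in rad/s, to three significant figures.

169

For an in-line slider-crank, |v_piston| = rω|sinθ|·[1 + r cosθ/√(L² − r² sin²θ)].
With r = 0.0788 m, L = 0.2201 m, θ = 153.6°: the bracketed kinematic factor |dx/dθ| = 0.023656 m.
ω = v/|dx/dθ| = 4/0.023656 = 169.09 rad/s.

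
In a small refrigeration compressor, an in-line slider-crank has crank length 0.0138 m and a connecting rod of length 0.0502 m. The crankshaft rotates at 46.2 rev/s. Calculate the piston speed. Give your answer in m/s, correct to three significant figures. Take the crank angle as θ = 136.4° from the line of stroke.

2.20

ω = 2π·46.2 = 290.3 rad/s
For an in-line slider-crank, x = r cosθ + √(L² − r² sin²θ), so v = −rω sinθ·[1 + r cosθ/√(L² − r² sin²θ)].
With r = 0.0138 m, L = 0.0502 m, θ = 136.4°: √(L² − r² sin²θ) = 0.04929 m.
v = −0.0138·290.3·0.68962·[1 + 0.0138·-0.72417/0.04929] = -2.2024 m/s.
|v| = 2.2024 m/s.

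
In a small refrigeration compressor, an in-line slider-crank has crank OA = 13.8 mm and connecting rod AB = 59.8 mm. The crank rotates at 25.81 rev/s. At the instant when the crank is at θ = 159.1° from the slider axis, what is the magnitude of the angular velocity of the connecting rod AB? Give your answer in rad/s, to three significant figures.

35.1

ω = 162.2 rad/s (converted from 25.81 rev/s).
The rod makes angle φ with the slider axis where L sinφ = r sinθ; differentiating, L cosφ·φ̇ = r ω cosθ.
L cosφ = √(L² − r² sin²θ) = 0.059597 m.
|ω_rod| = r ω |cosθ| / √(L² − r² sin²θ) = 0.0138·162.2·0.93420/0.059597 = 35.08 rad/s.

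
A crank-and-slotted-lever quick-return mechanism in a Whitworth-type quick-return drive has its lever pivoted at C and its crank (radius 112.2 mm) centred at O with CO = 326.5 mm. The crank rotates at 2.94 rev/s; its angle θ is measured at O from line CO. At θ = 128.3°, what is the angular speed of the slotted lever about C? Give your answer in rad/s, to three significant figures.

2.53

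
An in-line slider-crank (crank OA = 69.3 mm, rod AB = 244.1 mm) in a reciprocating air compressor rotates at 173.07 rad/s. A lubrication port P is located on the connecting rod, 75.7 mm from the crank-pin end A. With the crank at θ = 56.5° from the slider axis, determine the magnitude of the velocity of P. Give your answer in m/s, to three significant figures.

ω = 173.1 rad/s.  Crank-pin speed |V_A| = rω = 11.994 m/s, perpendicular to OA.
Rod angle: sinφ = −(r/L) sinθ ⇒ φ = -13.694°; ω_rod = −rω cosθ/√(L²−r²sin²θ) = -27.913 rad/s.
V_P = V_A + ω_rod × AP, with AP = 0.0757 m along the rod.
Components: V_Px = −rω sinθ − a·ω_rod·sinφ = -10.502 m/s;  V_Py = rω cosθ + a·ω_rod·cosφ = +4.5669 m/s.
|V_P| = √(V_Px² + V_Py²) = 11.452 m/s.

11.5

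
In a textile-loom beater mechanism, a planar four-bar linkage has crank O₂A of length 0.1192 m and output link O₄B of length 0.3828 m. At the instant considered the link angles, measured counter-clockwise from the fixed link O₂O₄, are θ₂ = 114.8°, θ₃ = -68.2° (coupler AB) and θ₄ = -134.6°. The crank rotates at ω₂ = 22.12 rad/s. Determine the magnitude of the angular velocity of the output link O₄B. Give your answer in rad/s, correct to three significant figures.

0.393

ω₂ = 22.12 rad/s
Differentiating the loop-closure r₂e^{iθ₂}+r₃e^{iθ₃}=r₁+r₄e^{iθ₄} gives r₂ω₂e^{iθ₂}+r₃ω₃e^{iθ₃}=r₄ω₄e^{iθ₄}.
Eliminating the other unknown: ω₄ = r₂ω₂ sin(θ₂−θ₃) / [r₄ sin(θ₄−θ₃)].
Numerator sine = -0.05234; denominator sine = -0.91636.
Result = 0.1192·22.12·(-0.05234) / (0.3828·(-0.91636)) = +0.39339 rad/s; magnitude 0.39339 rad/s.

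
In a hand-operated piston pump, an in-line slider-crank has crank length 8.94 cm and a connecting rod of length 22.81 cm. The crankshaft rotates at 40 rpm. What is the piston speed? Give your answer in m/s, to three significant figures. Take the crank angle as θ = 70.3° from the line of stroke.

ω = 2π·40/60 = 4.189 rad/s
For an in-line slider-crank, x = r cosθ + √(L² − r² sin²θ), so v = −rω sinθ·[1 + r cosθ/√(L² − r² sin²θ)].
With r = 0.0894 m, L = 0.2281 m, θ = 70.3°: √(L² − r² sin²θ) = 0.212 m.
v = −0.0894·4.189·0.94147·[1 + 0.0894·0.33710/0.212] = -0.40268 m/s.
|v| = 0.40268 m/s.

0.403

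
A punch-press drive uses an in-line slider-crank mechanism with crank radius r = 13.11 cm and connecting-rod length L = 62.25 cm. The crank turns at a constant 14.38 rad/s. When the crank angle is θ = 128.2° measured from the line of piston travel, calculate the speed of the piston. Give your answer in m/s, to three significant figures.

1.29

ω = 14.38 rad/s
For an in-line slider-crank, x = r cosθ + √(L² − r² sin²θ), so v = −rω sinθ·[1 + r cosθ/√(L² − r² sin²θ)].
With r = 0.1311 m, L = 0.6225 m, θ = 128.2°: √(L² − r² sin²θ) = 0.61392 m.
v = −0.1311·14.38·0.78586·[1 + 0.1311·-0.61841/0.61392] = -1.2859 m/s.
|v| = 1.2859 m/s.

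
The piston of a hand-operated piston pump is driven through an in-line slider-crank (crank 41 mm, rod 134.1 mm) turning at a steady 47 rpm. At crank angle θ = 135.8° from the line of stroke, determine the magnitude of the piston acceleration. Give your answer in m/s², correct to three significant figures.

0.696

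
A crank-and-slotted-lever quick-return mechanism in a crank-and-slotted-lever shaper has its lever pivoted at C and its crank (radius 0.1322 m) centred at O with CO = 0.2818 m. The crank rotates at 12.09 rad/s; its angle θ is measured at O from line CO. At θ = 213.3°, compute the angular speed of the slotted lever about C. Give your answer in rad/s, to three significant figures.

4.77

ω = 12.09 rad/s
Crank pin A relative to C: A = (d + r cosθ, r sinθ); lever angle φ = atan2(r sinθ, d + r cosθ).
Differentiating tanφ: φ̇ = rω(d cosθ + r)/(d² + r² + 2dr cosθ).
d² + r² + 2dr cosθ = |CA|² = 0.0346138 m²;  d cosθ + r = -0.10333 m.
|ω_lever| = |0.1322·12.09·-0.10333| / 0.0346138 = 4.7713 rad/s.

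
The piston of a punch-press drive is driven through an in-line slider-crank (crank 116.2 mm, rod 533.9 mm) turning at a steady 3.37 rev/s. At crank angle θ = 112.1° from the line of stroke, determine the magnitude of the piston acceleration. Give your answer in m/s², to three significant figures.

27.8

ω = 2π·3.37 = 21.17 rad/s
x(θ) = r cosθ + √(L² − r² sin²θ); with ω constant, a = ω²·d²x/dθ².
d²x/dθ² = −r cosθ − r²(cos2θ)/√u − r⁴ sin²2θ/(4u^{3/2}),  u = L² − r² sin²θ = 0.273458 m².
Substituting r = 0.1162 m, L = 0.5339 m, θ = 112.1°: d²x/dθ² = +0.062073 m.
a = ω²·d²x/dθ² = (21.17)²·(+0.062073) = +27.831 m/s²;  |a| = 27.831 m/s².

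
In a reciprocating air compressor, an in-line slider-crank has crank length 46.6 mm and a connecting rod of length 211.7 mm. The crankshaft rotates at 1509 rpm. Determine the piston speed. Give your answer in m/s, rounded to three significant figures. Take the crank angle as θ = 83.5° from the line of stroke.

7.50

ω = 2π·1509/60 = 158 rad/s
For an in-line slider-crank, x = r cosθ + √(L² − r² sin²θ), so v = −rω sinθ·[1 + r cosθ/√(L² − r² sin²θ)].
With r = 0.0466 m, L = 0.2117 m, θ = 83.5°: √(L² − r² sin²θ) = 0.20657 m.
v = −0.0466·158·0.99357·[1 + 0.0466·0.11320/0.20657] = -7.5033 m/s.
|v| = 7.5033 m/s.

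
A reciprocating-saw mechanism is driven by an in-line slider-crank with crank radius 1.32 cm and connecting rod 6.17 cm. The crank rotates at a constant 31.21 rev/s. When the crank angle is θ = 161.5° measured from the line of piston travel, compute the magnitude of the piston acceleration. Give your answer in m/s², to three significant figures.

394

ω = 2π·31.2 = 196.1 rad/s
x(θ) = r cosθ + √(L² − r² sin²θ); with ω constant, a = ω²·d²x/dθ².
d²x/dθ² = −r cosθ − r²(cos2θ)/√u − r⁴ sin²2θ/(4u^{3/2}),  u = L² − r² sin²θ = 0.00378935 m².
Substituting r = 0.0132 m, L = 0.0617 m, θ = 161.5°: d²x/dθ² = +0.010246 m.
a = ω²·d²x/dθ² = (196.1)²·(+0.010246) = +393.99 m/s²;  |a| = 393.99 m/s².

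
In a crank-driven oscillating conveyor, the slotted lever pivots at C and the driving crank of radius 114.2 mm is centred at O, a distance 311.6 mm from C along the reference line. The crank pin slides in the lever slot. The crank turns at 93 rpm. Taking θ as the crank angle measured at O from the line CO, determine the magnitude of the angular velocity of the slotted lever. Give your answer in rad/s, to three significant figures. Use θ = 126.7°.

1.18

ω = 9.739 rad/s (from 93 rpm).
Crank pin A relative to C: A = (d + r cosθ, r sinθ); lever angle φ = atan2(r sinθ, d + r cosθ).
Differentiating tanφ: φ̇ = rω(d cosθ + r)/(d² + r² + 2dr cosθ).
d² + r² + 2dr cosθ = |CA|² = 0.0676036 m²;  d cosθ + r = -0.07202 m.
|ω_lever| = |0.1142·9.739·-0.07202| / 0.0676036 = 1.1848 rad/s.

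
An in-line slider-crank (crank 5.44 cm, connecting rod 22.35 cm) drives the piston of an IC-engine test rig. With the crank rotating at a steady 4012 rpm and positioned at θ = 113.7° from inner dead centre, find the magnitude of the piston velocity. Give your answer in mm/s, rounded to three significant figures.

ω = 2π·4012/60 = 420.1 rad/s
For an in-line slider-crank, x = r cosθ + √(L² − r² sin²θ), so v = −rω sinθ·[1 + r cosθ/√(L² − r² sin²θ)].
With r = 0.0544 m, L = 0.2235 m, θ = 113.7°: √(L² − r² sin²θ) = 0.21788 m.
v = −0.0544·420.1·0.91566·[1 + 0.0544·-0.40195/0.21788] = -18.828 m/s.
|v| = 18.828 m/s = 18828 mm/s.

18800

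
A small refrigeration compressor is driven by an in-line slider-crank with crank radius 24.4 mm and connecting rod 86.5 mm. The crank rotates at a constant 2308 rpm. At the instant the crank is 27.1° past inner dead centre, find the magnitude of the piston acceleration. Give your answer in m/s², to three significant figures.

ω = 2π·2308/60 = 241.7 rad/s
x(θ) = r cosθ + √(L² − r² sin²θ); with ω constant, a = ω²·d²x/dθ².
d²x/dθ² = −r cosθ − r²(cos2θ)/√u − r⁴ sin²2θ/(4u^{3/2}),  u = L² − r² sin²θ = 0.0073587 m².
Substituting r = 0.0244 m, L = 0.0865 m, θ = 27.1°: d²x/dθ² = -0.025873 m.
a = ω²·d²x/dθ² = (241.7)²·(-0.025873) = -1511.4 m/s²;  |a| = 1511.4 m/s².

1510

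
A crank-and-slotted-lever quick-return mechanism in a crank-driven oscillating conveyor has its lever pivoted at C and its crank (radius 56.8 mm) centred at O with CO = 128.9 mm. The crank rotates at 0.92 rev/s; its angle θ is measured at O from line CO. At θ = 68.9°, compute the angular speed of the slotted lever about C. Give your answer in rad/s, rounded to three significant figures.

1.35

ω = 5.781 rad/s (from 0.92 rev/s).
Crank pin A relative to C: A = (d + r cosθ, r sinθ); lever angle φ = atan2(r sinθ, d + r cosθ).
Differentiating tanφ: φ̇ = rω(d cosθ + r)/(d² + r² + 2dr cosθ).
d² + r² + 2dr cosθ = |CA|² = 0.0251129 m²;  d cosθ + r = +0.1032 m.
|ω_lever| = |0.0568·5.781·+0.1032| / 0.0251129 = 1.3493 rad/s.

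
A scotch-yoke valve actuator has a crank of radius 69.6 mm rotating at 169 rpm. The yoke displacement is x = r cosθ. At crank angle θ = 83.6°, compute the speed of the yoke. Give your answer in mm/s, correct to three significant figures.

1220

ω = 17.7 rad/s (from 169 rpm).
x = r cosθ ⇒ ẋ = −rω sinθ.
|v| = rω|sinθ| = 0.0696·17.7·|sin 83.6°| = 1.2241 m/s = 1224.1 mm/s.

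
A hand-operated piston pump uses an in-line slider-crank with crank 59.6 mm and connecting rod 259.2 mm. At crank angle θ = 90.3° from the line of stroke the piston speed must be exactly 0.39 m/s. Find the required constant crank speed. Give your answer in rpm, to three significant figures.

For an in-line slider-crank, |v_piston| = rω|sinθ|·[1 + r cosθ/√(L² − r² sin²θ)].
With r = 0.0596 m, L = 0.2592 m, θ = 90.3°: the bracketed kinematic factor |dx/dθ| = 0.059525 m.
ω = v/|dx/dθ| = 0.39/0.059525 = 6.5518 rad/s.
N = 60ω/(2π) = 62.565 rpm.

62.6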